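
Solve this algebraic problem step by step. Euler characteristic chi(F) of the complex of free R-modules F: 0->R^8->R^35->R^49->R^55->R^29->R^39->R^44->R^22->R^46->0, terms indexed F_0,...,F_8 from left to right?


chi = sum (-1)^i * rank:
(-1)^0*8=8
(-1)^1*35=-35
(-1)^2*49=49
(-1)^3*55=-55
(-1)^4*29=29
(-1)^5*39=-39
(-1)^6*44=44
(-1)^7*22=-22
(-1)^8*46=46
chi=25


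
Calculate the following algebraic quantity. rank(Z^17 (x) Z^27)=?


rank(M(x)N) = rank(M)*rank(N)
17*27 = 459


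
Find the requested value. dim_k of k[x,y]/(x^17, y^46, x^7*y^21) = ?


k[x,y]/I, I = (x^17, y^46, x^7*y^21)
Rect: 17x46=782. Corner: (17-7)x(46-21)=250.
dim = 782-250 = 532


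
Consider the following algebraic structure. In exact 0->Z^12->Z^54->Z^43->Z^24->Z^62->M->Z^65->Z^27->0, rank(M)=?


Alt sum=0:
(-1)^0*12 + (-1)^1*54 + (-1)^2*43 + (-1)^3*24 + (-1)^4*62 + (-1)^5*? + (-1)^6*65 + (-1)^7*27=0
rank(M)=77


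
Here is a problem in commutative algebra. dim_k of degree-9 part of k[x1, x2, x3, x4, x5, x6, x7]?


C(d+n-1,n-1)=C(15,6)=5005


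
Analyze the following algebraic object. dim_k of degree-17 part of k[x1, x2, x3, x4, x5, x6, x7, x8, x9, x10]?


C(d+n-1,n-1)=C(26,9)=3124550


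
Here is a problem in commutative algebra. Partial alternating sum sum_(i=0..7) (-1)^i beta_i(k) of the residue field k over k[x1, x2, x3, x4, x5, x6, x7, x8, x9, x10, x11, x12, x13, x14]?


Koszul resolution: beta_i(k)=C(n,i), n=14
sum_(i=0..p) (-1)^i C(n,i) = (-1)^p C(n-1,p)
(-1)^7*C(13,7) = (-1)^7*1716 = -1716


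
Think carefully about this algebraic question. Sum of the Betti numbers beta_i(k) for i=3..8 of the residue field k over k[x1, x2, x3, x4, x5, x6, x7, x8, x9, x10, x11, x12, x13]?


Koszul resolution: beta_i(k)=C(n,i), n=13
C(13,3)=286, C(13,4)=715, C(13,5)=1287, C(13,6)=1716, C(13,7)=1716, C(13,8)=1287
Sum=7007


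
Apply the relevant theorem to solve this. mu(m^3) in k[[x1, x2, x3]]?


C(n+d-1,d)=C(5,3)=10


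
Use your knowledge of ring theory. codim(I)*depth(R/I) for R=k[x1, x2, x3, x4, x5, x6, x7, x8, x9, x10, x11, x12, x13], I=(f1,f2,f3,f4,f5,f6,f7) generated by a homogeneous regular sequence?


codim=7, depth=dim(R/I)=13-7=6
Product=7*6=42


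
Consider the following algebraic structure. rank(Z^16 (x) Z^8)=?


rank(M(x)N) = rank(M)*rank(N)
16*8 = 128


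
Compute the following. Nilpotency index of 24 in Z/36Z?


24^k mod 36:
k=1: 24
k=2: 0
First zero at k = 2


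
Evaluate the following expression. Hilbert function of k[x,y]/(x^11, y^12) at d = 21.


k[x,y], I = (x^11, y^12), d = 21
Need i < 11 and d-i < 12.
Range: 10 <= i <= 10.
H(21) = 1


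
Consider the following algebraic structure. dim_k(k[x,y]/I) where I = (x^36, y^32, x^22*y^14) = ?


k[x,y]/I, I = (x^36, y^32, x^22*y^14)
Rect: 36x32=1152. Corner: (36-22)x(32-14)=252.
dim = 1152-252 = 900


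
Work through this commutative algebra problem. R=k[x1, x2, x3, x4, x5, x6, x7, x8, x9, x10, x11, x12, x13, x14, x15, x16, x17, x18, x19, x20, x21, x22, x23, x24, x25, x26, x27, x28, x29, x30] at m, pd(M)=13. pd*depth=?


pd+depth=30
depth=30-13=17
pd*depth=13*17=221


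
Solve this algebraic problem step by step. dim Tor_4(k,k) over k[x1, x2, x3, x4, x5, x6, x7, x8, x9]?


Koszul: C(n,i)=C(9,4)=126


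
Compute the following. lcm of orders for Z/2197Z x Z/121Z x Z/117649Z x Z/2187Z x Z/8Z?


Exponent = lcm of the cyclic orders; pairwise coprime => product.
13^3*11^2*7^6*3^7*2^3=2197*121*117649*2187*8=547195399398648


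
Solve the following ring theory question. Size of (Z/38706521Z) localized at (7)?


7-primary part: 38706521=7^7*47
Size=7^7=823543


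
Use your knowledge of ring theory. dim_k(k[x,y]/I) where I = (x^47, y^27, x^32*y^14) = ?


k[x,y]/I, I = (x^47, y^27, x^32*y^14)
Rect: 47x27=1269. Corner: (47-32)x(27-14)=195.
dim = 1269-195 = 1074


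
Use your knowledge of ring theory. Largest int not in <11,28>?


gcd(11,28)=1 => F=ab-a-b=11*28-11-28=308-39=269


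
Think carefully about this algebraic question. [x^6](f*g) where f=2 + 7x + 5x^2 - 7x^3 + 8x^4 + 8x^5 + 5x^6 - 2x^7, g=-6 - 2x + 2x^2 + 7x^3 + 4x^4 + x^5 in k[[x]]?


[x^6] = sum a_i*b_j, i+j=6
  7*1=7
  5*4=20
  -7*7=-49
  8*2=16
  8*-2=-16
  5*-6=-30
Sum=-52


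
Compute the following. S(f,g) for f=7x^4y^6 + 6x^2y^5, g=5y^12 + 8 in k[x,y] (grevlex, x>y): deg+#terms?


LT(f)=7x^4y^6, LT(g)=5y^12
lcm(LM)=x^4y^12
S(f,g) (scaled by 35 to clear denominators) = 5y^6*f - 7x^4*g = 30x^2y^11 - 56x^4
2 terms, deg 13.
13+2=15


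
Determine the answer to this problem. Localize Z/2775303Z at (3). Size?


3-primary part: 2775303=3^10*47
Size=3^10=59049


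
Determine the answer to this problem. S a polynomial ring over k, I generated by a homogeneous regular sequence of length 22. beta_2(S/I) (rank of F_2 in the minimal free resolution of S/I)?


Regular sequence => Koszul complex is the minimal free resolution.
Syz_1 minimally generated by Koszul relations f_i*e_j - f_j*e_i (i<j): mu(Syz_1) = beta_2 = C(m,2) = m(m-1)/2
m=22
22*21/2 = 231


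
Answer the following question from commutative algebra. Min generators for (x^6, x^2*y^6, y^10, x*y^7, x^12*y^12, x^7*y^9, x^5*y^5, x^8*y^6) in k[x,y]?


Remove redundant (divisible by others).
x^8*y^6 redundant.
x^12*y^12 redundant.
x^7*y^9 redundant.
Min: x^6, x^5*y^5, x^2*y^6, x*y^7, y^10
Count=5


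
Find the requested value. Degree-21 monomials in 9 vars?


C(d+n-1,n-1)=C(29,8)=4292145


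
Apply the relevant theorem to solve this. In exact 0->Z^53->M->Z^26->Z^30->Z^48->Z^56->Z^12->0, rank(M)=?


Alt sum=0:
(-1)^0*53 + (-1)^1*? + (-1)^2*26 + (-1)^3*30 + (-1)^4*48 + (-1)^5*56 + (-1)^6*12=0
rank(M)=53


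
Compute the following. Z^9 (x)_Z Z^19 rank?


rank(M(x)N) = rank(M)*rank(N)
9*19 = 171


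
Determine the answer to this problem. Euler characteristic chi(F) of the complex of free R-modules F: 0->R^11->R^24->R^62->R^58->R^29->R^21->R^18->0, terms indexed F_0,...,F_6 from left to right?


chi = sum (-1)^i * rank:
(-1)^0*11=11
(-1)^1*24=-24
(-1)^2*62=62
(-1)^3*58=-58
(-1)^4*29=29
(-1)^5*21=-21
(-1)^6*18=18
chi=17


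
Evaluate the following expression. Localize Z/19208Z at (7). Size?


7-primary part: 19208=7^4*8
Size=7^4=2401


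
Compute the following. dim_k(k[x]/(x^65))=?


Basis: 1,x,...,x^64
dim=65


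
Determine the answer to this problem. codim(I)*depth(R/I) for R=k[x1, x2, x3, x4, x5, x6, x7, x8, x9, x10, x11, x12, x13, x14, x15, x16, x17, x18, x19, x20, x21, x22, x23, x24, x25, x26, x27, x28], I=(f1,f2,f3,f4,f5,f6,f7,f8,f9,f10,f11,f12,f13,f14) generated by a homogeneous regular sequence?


codim=14, depth=dim(R/I)=28-14=14
Product=14*14=196


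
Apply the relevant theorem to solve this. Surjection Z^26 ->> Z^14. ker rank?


rank(ker) = 26-14 = 12


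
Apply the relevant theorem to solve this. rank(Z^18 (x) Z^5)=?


rank(M(x)N) = rank(M)*rank(N)
18*5 = 90


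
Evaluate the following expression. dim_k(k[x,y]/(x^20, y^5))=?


Basis: x^i*y^j, i<20, j<5
20*5=100


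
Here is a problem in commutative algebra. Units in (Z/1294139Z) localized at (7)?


Local ring = Z/117649Z.
phi(117649) = 7^5*(7-1) = 100842


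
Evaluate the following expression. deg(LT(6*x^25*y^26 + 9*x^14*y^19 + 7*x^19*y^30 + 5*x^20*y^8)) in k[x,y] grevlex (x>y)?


LT: 6*x^25*y^26
deg_x=25, deg_y=26
Total=25+26=51


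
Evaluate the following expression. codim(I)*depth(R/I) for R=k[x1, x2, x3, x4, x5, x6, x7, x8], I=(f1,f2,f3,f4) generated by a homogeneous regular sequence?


codim=4, depth=dim(R/I)=8-4=4
Product=4*4=16


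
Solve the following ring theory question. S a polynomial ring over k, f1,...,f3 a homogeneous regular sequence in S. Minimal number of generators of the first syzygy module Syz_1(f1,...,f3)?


Regular sequence => Koszul complex is the minimal free resolution.
Syz_1 minimally generated by Koszul relations f_i*e_j - f_j*e_i (i<j): mu(Syz_1) = beta_2 = C(m,2) = m(m-1)/2
m=3
3*2/2 = 3


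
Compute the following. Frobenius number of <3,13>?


gcd(3,13)=1 => F=ab-a-b=3*13-3-13=39-16=23


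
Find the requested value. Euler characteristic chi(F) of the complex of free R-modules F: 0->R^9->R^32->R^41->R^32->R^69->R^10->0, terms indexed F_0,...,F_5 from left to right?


chi = sum (-1)^i * rank:
(-1)^0*9=9
(-1)^1*32=-32
(-1)^2*41=41
(-1)^3*32=-32
(-1)^4*69=69
(-1)^5*10=-10
chi=45


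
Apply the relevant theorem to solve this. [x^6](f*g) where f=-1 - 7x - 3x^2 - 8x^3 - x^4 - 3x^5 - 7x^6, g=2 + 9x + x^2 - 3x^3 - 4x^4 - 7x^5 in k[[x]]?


[x^6] = sum a_i*b_j, i+j=6
  -7*-7=49
  -3*-4=12
  -8*-3=24
  -1*1=-1
  -3*9=-27
  -7*2=-14
Sum=43


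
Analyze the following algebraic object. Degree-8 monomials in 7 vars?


C(d+n-1,n-1)=C(14,6)=3003


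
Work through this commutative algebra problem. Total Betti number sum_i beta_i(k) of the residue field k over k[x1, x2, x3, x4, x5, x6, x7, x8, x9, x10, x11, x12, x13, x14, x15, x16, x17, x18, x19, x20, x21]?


Koszul resolution: beta_i(k)=C(n,i), n=21
sum_i C(21,i) = 2^21 = 2097152


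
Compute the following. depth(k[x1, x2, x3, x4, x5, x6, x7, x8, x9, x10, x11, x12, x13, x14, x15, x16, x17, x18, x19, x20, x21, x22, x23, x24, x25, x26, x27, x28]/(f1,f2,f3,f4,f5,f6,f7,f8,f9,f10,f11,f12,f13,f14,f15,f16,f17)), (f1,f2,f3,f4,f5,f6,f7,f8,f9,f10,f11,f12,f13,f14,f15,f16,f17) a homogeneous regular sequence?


depth(R)=28
depth(R/I)=28-17=11


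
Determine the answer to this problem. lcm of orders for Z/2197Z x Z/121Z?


Exponent = lcm of the cyclic orders; pairwise coprime => product.
13^3*11^2=2197*121=265837


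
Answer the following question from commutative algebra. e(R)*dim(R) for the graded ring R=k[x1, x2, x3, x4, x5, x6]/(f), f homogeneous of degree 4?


e(R)=deg(f)=4, dim(R)=6-1=5
e*dim=4*5=20


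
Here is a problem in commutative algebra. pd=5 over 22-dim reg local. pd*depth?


pd+depth=22
depth=22-5=17
pd*depth=5*17=85


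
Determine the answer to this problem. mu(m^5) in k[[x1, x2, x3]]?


C(n+d-1,d)=C(7,5)=21


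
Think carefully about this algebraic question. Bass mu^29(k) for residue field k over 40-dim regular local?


C(n,i)=C(40,29)=2311801440


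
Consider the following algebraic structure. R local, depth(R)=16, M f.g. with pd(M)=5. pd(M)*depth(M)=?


pd+depth=16
depth=16-5=11
pd*depth=5*11=55


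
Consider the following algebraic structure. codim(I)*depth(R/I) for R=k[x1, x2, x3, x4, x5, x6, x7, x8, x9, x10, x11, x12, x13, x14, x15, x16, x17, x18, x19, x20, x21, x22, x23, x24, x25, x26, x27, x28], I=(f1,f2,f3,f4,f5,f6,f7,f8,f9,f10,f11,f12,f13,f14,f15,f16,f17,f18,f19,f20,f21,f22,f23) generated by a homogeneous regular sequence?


codim=23, depth=dim(R/I)=28-23=5
Product=23*5=115


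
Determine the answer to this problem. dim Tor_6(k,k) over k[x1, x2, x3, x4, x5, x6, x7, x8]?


Koszul: C(n,i)=C(8,6)=28


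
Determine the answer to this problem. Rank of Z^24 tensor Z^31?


rank(M(x)N) = rank(M)*rank(N)
24*31 = 744


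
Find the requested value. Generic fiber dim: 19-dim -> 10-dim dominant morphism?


dim(fiber)=dim(X)-dim(Y)=19-10=9


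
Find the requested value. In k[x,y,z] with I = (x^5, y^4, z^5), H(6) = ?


Need i<5, j<4, k<5 with i+j+k=6.
For each i, j ranges over max(0,6-i-4)..min(3,6-i):
  i=0: j in [2,3] -> 2
  i=1: j in [1,3] -> 3
  i=2: j in [0,3] -> 4
  i=3: j in [0,3] -> 4
  i=4: j in [0,2] -> 3
H(6) = 2+3+4+4+3 = 16


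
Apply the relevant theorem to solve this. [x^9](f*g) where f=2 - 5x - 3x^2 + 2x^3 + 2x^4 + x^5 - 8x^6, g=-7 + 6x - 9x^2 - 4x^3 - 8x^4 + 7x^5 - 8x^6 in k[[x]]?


[x^9] = sum a_i*b_j, i+j=9
  2*-8=-16
  2*7=14
  1*-8=-8
  -8*-4=32
Sum=22


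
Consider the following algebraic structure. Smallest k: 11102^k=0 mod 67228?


11102^k mod 67228:
k=1: 11102
k=2: 25480
k=3: 50764
k=4: 9604
k=5: 0
First zero at k = 5


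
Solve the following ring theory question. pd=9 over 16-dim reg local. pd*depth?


pd+depth=16
depth=16-9=7
pd*depth=9*7=63


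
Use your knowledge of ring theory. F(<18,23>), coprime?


gcd(18,23)=1 => F=ab-a-b=18*23-18-23=414-41=373


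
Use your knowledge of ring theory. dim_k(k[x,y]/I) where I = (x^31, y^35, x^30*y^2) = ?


k[x,y]/I, I = (x^31, y^35, x^30*y^2)
Rect: 31x35=1085. Corner: (31-30)x(35-2)=33.
dim = 1085-33 = 1052


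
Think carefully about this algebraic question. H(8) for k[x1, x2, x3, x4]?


C(d+n-1,n-1)=C(11,3)=165


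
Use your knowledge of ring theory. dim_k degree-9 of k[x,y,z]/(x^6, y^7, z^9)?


Need i<6, j<7, k<9 with i+j+k=9.
For each i, j ranges over max(0,9-i-8)..min(6,9-i):
  i=0: j in [1,6] -> 6
  i=1: j in [0,6] -> 7
  i=2: j in [0,6] -> 7
  i=3: j in [0,6] -> 7
  i=4: j in [0,5] -> 6
  i=5: j in [0,4] -> 5
H(9) = 6+7+7+7+6+5 = 38


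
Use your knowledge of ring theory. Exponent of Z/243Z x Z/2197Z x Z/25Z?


Exponent = lcm of the cyclic orders; pairwise coprime => product.
3^5*13^3*5^2=243*2197*25=13346775


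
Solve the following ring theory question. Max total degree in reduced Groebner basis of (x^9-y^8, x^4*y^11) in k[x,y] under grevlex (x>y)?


LT(f1)=x^9, LT(f2)=x^4y^11, lcm=x^9y^11
S(f1,f2) = y^11*f1 - x^5*f2 = -y^19
Reduced GB = {f1, f2, y^19}; degrees 9, 15, 19
Max = 19


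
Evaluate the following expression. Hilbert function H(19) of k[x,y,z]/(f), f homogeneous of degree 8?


C(21,2)-C(13,2)=210-78=132


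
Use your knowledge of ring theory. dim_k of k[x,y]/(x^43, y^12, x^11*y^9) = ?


k[x,y]/I, I = (x^43, y^12, x^11*y^9)
Rect: 43x12=516. Corner: (43-11)x(12-9)=96.
dim = 516-96 = 420


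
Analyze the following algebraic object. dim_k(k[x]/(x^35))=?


Basis: 1,x,...,x^34
dim=35


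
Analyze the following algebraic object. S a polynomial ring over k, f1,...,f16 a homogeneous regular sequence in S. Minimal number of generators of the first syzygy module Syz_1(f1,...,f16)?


Regular sequence => Koszul complex is the minimal free resolution.
Syz_1 minimally generated by Koszul relations f_i*e_j - f_j*e_i (i<j): mu(Syz_1) = beta_2 = C(m,2) = m(m-1)/2
m=16
16*15/2 = 120


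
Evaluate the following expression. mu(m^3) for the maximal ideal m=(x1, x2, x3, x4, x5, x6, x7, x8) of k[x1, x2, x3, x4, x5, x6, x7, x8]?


Graded Nakayama: mu(m^d) = dim_k (m^d/m^(d+1)) = #degree-3 monomials in 8 vars
C(n+d-1,d)=C(10,3)=120


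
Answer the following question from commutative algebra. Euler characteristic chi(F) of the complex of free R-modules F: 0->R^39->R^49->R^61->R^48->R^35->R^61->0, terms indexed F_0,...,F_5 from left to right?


chi = sum (-1)^i * rank:
(-1)^0*39=39
(-1)^1*49=-49
(-1)^2*61=61
(-1)^3*48=-48
(-1)^4*35=35
(-1)^5*61=-61
chi=-23


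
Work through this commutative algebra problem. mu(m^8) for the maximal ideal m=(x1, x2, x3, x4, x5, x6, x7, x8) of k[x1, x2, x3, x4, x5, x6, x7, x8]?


Graded Nakayama: mu(m^d) = dim_k (m^d/m^(d+1)) = #degree-8 monomials in 8 vars
C(n+d-1,d)=C(15,8)=6435


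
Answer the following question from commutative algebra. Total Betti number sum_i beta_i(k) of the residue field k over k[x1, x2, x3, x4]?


Koszul resolution: beta_i(k)=C(n,i), n=4
sum_i C(4,i) = 2^4 = 16


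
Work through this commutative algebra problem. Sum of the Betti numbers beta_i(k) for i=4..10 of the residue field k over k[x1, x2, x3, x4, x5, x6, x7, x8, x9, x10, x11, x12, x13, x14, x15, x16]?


Koszul resolution: beta_i(k)=C(n,i), n=16
C(16,4)=1820, C(16,5)=4368, C(16,6)=8008, C(16,7)=11440, C(16,8)=12870, C(16,9)=11440, C(16,10)=8008
Sum=57954


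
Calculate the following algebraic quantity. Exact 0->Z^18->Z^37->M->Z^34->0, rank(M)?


Alt sum=0:
(-1)^0*18 + (-1)^1*37 + (-1)^2*? + (-1)^3*34=0
rank(M)=53


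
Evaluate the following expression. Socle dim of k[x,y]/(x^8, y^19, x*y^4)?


Socle = ann(m) = span of standard monomials u with x*u, y*u in I (staircase corners).
Minimal generators: x^8, x*y^4, y^19
Corners: y^18, x^7y^3
Socle dim=2


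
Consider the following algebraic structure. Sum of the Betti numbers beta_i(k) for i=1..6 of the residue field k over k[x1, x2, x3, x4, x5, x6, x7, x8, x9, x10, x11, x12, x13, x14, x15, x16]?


Koszul resolution: beta_i(k)=C(n,i), n=16
C(16,1)=16, C(16,2)=120, C(16,3)=560, C(16,4)=1820, C(16,5)=4368, C(16,6)=8008
Sum=14892


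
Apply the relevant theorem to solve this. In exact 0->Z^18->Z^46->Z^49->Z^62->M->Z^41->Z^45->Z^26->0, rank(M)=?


Alt sum=0:
(-1)^0*18 + (-1)^1*46 + (-1)^2*49 + (-1)^3*62 + (-1)^4*? + (-1)^5*41 + (-1)^6*45 + (-1)^7*26=0
rank(M)=63


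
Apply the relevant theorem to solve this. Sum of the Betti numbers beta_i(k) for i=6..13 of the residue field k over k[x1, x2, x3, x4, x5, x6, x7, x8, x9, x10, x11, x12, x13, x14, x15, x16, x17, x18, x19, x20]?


Koszul resolution: beta_i(k)=C(n,i), n=20
C(20,6)=38760, C(20,7)=77520, C(20,8)=125970, C(20,9)=167960, C(20,10)=184756, C(20,11)=167960, C(20,12)=125970, C(20,13)=77520
Sum=966416


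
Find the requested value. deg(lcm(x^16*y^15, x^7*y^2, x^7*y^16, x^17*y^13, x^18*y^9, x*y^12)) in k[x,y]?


lcm = componentwise max:
x: max(16,7,7,17,18,1)=18
y: max(15,2,16,13,9,12)=16
Total=18+16=34


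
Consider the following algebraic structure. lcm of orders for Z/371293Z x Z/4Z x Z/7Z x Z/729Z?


Exponent = lcm of the cyclic orders; pairwise coprime => product.
13^5*2^2*7^1*3^6=371293*4*7*729=7578832716


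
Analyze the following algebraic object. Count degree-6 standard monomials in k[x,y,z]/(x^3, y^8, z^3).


Need i<3, j<8, k<3 with i+j+k=6.
For each i, j ranges over max(0,6-i-2)..min(7,6-i):
  i=0: j in [4,6] -> 3
  i=1: j in [3,5] -> 3
  i=2: j in [2,4] -> 3
H(6) = 3+3+3 = 9


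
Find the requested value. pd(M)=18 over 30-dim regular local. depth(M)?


pd+depth=depth(R)=30
depth=30-18=12


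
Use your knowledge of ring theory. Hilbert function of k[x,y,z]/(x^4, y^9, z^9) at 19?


Need i<4, j<9, k<9 with i+j+k=19.
For each i, j ranges over max(0,19-i-8)..min(8,19-i):
  i=0: j in [11,8] -> 0
  i=1: j in [10,8] -> 0
  i=2: j in [9,8] -> 0
  i=3: j in [8,8] -> 1
H(19) = 0+0+0+1 = 1


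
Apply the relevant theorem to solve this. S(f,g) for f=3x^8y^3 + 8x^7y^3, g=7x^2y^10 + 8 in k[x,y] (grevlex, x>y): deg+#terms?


LT(f)=3x^8y^3, LT(g)=7x^2y^10
lcm(LM)=x^8y^10
S(f,g) (scaled by 21 to clear denominators) = 7y^7*f - 3x^6*g = 56x^7y^10 - 24x^6
2 terms, deg 17.
17+2=19


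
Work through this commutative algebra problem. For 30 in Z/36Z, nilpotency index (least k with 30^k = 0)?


30^k mod 36:
k=1: 30
k=2: 0
First zero at k = 2


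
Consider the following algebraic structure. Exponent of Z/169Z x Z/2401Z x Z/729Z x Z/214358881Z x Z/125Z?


Exponent = lcm of the cyclic orders; pairwise coprime => product.
13^2*7^4*3^6*11^8*5^3=169*2401*729*214358881*125=7926069702986560125


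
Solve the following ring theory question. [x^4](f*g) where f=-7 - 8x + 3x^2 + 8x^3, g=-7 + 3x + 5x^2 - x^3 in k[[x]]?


[x^4] = sum a_i*b_j, i+j=4
  -8*-1=8
  3*5=15
  8*3=24
Sum=47


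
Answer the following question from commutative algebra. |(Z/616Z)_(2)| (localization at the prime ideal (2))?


2-primary part: 616=2^3*77
Size=2^3=8


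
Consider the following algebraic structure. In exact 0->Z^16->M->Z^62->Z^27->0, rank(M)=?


Alt sum=0:
(-1)^0*16 + (-1)^1*? + (-1)^2*62 + (-1)^3*27=0
rank(M)=51


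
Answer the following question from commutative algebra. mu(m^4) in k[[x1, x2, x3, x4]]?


C(n+d-1,d)=C(7,4)=35


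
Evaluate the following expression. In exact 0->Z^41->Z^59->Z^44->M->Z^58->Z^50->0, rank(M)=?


Alt sum=0:
(-1)^0*41 + (-1)^1*59 + (-1)^2*44 + (-1)^3*? + (-1)^4*58 + (-1)^5*50=0
rank(M)=34


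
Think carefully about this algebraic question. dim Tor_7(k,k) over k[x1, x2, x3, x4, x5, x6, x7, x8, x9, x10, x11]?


Koszul: C(n,i)=C(11,7)=330


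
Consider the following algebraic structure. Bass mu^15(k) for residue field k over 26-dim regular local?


C(n,i)=C(26,15)=7726160


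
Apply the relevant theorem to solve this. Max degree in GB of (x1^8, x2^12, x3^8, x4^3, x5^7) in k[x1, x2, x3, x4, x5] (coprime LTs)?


Pure powers, coprime LTs => already GB.
Degrees: 8, 12, 8, 3, 7
Max=12


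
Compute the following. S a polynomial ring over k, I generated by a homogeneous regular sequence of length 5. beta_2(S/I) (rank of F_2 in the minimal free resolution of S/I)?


Regular sequence => Koszul complex is the minimal free resolution.
Syz_1 minimally generated by Koszul relations f_i*e_j - f_j*e_i (i<j): mu(Syz_1) = beta_2 = C(m,2) = m(m-1)/2
m=5
5*4/2 = 10


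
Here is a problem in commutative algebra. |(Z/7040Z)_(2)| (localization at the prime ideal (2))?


2-primary part: 7040=2^7*55
Size=2^7=128


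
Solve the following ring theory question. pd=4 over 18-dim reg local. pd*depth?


pd+depth=18
depth=18-4=14
pd*depth=4*14=56


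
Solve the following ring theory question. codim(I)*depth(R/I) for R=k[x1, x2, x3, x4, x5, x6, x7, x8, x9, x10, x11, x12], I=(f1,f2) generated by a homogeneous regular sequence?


codim=2, depth=dim(R/I)=12-2=10
Product=2*10=20


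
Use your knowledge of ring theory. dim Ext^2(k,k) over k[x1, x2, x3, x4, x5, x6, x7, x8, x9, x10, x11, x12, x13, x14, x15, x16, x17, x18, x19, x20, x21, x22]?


C(n,i)=C(22,2)=231


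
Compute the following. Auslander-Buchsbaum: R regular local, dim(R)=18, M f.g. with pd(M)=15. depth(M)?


pd+depth=depth(R)=18
depth=18-15=3


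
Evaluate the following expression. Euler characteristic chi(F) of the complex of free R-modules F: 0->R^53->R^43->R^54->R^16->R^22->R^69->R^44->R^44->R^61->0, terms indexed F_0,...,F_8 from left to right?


chi = sum (-1)^i * rank:
(-1)^0*53=53
(-1)^1*43=-43
(-1)^2*54=54
(-1)^3*16=-16
(-1)^4*22=22
(-1)^5*69=-69
(-1)^6*44=44
(-1)^7*44=-44
(-1)^8*61=61
chi=62


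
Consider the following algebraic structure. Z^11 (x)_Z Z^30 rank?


rank(M(x)N) = rank(M)*rank(N)
11*30 = 330


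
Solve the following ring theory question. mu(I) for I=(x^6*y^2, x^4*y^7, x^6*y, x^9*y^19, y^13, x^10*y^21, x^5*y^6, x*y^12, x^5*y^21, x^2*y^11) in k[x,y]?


Remove redundant (divisible by others).
x^5*y^21 redundant.
x^10*y^21 redundant.
x^9*y^19 redundant.
x^6*y^2 redundant.
Min: x^6*y, x^5*y^6, x^4*y^7, x^2*y^11, x*y^12, y^13
Count=6


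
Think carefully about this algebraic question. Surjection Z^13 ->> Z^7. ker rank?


rank(ker) = 13-7 = 6


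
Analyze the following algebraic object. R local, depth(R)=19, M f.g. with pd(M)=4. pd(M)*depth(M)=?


pd+depth=19
depth=19-4=15
pd*depth=4*15=60


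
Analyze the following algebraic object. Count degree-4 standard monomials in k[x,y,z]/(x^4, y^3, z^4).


Need i<4, j<3, k<4 with i+j+k=4.
For each i, j ranges over max(0,4-i-3)..min(2,4-i):
  i=0: j in [1,2] -> 2
  i=1: j in [0,2] -> 3
  i=2: j in [0,2] -> 3
  i=3: j in [0,1] -> 2
H(4) = 2+3+3+2 = 10


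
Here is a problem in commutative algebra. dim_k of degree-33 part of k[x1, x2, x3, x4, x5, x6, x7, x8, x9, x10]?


C(d+n-1,n-1)=C(42,9)=445891810


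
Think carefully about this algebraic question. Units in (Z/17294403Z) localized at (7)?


Local ring = Z/5764801Z.
phi(5764801) = 7^7*(7-1) = 4941258


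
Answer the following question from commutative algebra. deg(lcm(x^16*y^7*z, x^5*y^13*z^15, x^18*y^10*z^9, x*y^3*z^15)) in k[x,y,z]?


lcm = componentwise max:
x: max(16,5,18,1)=18
y: max(7,13,10,3)=13
z: max(1,15,9,15)=15
Total=18+13+15=46


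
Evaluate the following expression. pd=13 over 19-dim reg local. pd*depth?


pd+depth=19
depth=19-13=6
pd*depth=13*6=78


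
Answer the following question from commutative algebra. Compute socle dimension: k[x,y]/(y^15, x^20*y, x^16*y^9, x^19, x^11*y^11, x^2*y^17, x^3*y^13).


Socle = ann(m) = span of standard monomials u with x*u, y*u in I (staircase corners).
Redundant generators: x^20*y, x^2*y^17
Minimal generators: x^19, x^16*y^9, x^11*y^11, x^3*y^13, y^15
Corners: x^2y^14, x^10y^12, x^15y^10, x^18y^8
Socle dim=4


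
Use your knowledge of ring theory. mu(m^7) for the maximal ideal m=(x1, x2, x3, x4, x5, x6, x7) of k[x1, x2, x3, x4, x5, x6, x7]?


Graded Nakayama: mu(m^d) = dim_k (m^d/m^(d+1)) = #degree-7 monomials in 7 vars
C(n+d-1,d)=C(13,7)=1716


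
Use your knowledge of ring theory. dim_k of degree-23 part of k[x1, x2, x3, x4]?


C(d+n-1,n-1)=C(26,3)=2600


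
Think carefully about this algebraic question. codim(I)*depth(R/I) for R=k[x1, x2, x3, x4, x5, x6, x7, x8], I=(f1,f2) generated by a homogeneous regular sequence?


codim=2, depth=dim(R/I)=8-2=6
Product=2*6=12


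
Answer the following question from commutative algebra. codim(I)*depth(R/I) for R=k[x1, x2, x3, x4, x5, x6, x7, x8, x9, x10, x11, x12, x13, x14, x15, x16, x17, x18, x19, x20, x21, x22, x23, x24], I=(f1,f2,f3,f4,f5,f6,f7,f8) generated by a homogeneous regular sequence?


codim=8, depth=dim(R/I)=24-8=16
Product=8*16=128


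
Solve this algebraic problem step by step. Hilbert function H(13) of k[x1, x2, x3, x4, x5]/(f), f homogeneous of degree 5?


C(17,4)-C(12,4)=2380-495=1885


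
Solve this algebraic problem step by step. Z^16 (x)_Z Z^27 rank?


rank(M(x)N) = rank(M)*rank(N)
16*27 = 432


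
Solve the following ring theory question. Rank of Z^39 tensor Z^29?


rank(M(x)N) = rank(M)*rank(N)
39*29 = 1131


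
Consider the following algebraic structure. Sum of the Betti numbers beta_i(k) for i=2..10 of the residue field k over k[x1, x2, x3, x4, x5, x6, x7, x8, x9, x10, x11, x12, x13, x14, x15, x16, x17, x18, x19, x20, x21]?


Koszul resolution: beta_i(k)=C(n,i), n=21
C(21,2)=210, C(21,3)=1330, C(21,4)=5985, C(21,5)=20349, C(21,6)=54264, C(21,7)=116280, C(21,8)=203490, C(21,9)=293930, C(21,10)=352716
Sum=1048554


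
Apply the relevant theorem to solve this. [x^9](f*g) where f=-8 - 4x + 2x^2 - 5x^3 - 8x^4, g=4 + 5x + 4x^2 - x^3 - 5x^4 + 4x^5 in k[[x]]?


[x^9] = sum a_i*b_j, i+j=9
  -8*4=-32
Sum=-32


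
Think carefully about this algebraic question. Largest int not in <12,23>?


gcd(12,23)=1 => F=ab-a-b=12*23-12-23=276-35=241


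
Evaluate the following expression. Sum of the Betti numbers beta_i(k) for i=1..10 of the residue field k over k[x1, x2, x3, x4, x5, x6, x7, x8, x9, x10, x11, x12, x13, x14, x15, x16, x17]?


Koszul resolution: beta_i(k)=C(n,i), n=17
C(17,1)=17, C(17,2)=136, C(17,3)=680, C(17,4)=2380, C(17,5)=6188, C(17,6)=12376, C(17,7)=19448, C(17,8)=24310, C(17,9)=24310, C(17,10)=19448
Sum=109293


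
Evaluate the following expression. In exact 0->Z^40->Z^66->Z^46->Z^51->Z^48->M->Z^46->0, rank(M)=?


Alt sum=0:
(-1)^0*40 + (-1)^1*66 + (-1)^2*46 + (-1)^3*51 + (-1)^4*48 + (-1)^5*? + (-1)^6*46=0
rank(M)=63


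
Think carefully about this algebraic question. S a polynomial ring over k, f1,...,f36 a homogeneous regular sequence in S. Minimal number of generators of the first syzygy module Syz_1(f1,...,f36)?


Regular sequence => Koszul complex is the minimal free resolution.
Syz_1 minimally generated by Koszul relations f_i*e_j - f_j*e_i (i<j): mu(Syz_1) = beta_2 = C(m,2) = m(m-1)/2
m=36
36*35/2 = 630


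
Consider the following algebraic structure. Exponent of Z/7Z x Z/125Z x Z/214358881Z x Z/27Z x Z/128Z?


Exponent = lcm of the cyclic orders; pairwise coprime => product.
7^1*5^3*11^8*3^3*2^7=7*125*214358881*27*128=648221256144000


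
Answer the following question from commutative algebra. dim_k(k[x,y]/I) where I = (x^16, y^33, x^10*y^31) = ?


k[x,y]/I, I = (x^16, y^33, x^10*y^31)
Rect: 16x33=528. Corner: (16-10)x(33-31)=12.
dim = 528-12 = 516


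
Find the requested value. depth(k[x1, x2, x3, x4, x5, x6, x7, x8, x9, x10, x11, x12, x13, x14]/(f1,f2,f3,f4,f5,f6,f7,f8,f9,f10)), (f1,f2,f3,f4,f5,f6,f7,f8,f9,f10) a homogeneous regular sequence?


depth(R)=14
depth(R/I)=14-10=4


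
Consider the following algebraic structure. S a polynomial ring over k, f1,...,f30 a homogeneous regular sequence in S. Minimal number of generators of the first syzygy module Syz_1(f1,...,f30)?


Regular sequence => Koszul complex is the minimal free resolution.
Syz_1 minimally generated by Koszul relations f_i*e_j - f_j*e_i (i<j): mu(Syz_1) = beta_2 = C(m,2) = m(m-1)/2
m=30
30*29/2 = 435


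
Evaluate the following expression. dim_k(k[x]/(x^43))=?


Basis: 1,x,...,x^42
dim=43


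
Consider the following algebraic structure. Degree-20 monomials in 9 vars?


C(d+n-1,n-1)=C(28,8)=3108105


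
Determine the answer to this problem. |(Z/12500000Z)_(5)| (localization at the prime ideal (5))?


5-primary part: 12500000=5^8*32
Size=5^8=390625


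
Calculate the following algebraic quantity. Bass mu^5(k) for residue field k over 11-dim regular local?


C(n,i)=C(11,5)=462


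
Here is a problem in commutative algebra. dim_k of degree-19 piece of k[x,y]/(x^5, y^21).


k[x,y], I = (x^5, y^21), d = 19
Need i < 5 and d-i < 21.
Range: 0 <= i <= 4.
H(19) = 5


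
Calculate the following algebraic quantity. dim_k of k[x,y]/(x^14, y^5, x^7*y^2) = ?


k[x,y]/I, I = (x^14, y^5, x^7*y^2)
Rect: 14x5=70. Corner: (14-7)x(5-2)=21.
dim = 70-21 = 49


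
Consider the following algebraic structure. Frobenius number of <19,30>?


gcd(19,30)=1 => F=ab-a-b=19*30-19-30=570-49=521


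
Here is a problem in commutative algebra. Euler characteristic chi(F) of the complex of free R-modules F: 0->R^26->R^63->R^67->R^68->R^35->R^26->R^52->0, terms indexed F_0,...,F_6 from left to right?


chi = sum (-1)^i * rank:
(-1)^0*26=26
(-1)^1*63=-63
(-1)^2*67=67
(-1)^3*68=-68
(-1)^4*35=35
(-1)^5*26=-26
(-1)^6*52=52
chi=23


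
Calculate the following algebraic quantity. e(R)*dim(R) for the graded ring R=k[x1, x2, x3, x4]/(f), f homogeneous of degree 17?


e(R)=deg(f)=17, dim(R)=4-1=3
e*dim=17*3=51


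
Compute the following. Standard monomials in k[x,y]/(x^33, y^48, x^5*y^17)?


k[x,y]/I, I = (x^33, y^48, x^5*y^17)
Rect: 33x48=1584. Corner: (33-5)x(48-17)=868.
dim = 1584-868 = 716


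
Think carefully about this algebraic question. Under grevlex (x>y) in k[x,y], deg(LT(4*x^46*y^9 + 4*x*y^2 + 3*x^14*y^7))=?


LT: 4*x^46*y^9
deg_x=46, deg_y=9
Total=46+9=55


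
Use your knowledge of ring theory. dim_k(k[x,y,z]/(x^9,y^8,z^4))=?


Basis: x^iy^jz^k, i<9,j<8,k<4
9*8*4=288


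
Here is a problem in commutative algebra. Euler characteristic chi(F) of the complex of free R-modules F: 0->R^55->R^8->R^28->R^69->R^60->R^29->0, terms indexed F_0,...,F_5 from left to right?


chi = sum (-1)^i * rank:
(-1)^0*55=55
(-1)^1*8=-8
(-1)^2*28=28
(-1)^3*69=-69
(-1)^4*60=60
(-1)^5*29=-29
chi=37


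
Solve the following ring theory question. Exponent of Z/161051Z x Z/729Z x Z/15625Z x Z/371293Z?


Exponent = lcm of the cyclic orders; pairwise coprime => product.
11^5*3^6*5^6*13^5=161051*729*15625*371293=681126444053859375


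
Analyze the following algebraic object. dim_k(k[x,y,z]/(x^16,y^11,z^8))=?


Basis: x^iy^jz^k, i<16,j<11,k<8
16*11*8=1408


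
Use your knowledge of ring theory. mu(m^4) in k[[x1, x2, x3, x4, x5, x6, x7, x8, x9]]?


C(n+d-1,d)=C(12,4)=495


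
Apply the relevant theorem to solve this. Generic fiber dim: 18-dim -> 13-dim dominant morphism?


dim(fiber)=dim(X)-dim(Y)=18-13=5


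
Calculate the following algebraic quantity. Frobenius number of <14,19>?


gcd(14,19)=1 => F=ab-a-b=14*19-14-19=266-33=233


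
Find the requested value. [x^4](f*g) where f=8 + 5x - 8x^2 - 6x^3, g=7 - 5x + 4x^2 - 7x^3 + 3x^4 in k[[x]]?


[x^4] = sum a_i*b_j, i+j=4
  8*3=24
  5*-7=-35
  -8*4=-32
  -6*-5=30
Sum=-13


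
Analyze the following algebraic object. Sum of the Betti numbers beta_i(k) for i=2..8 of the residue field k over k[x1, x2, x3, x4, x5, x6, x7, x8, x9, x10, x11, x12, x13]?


Koszul resolution: beta_i(k)=C(n,i), n=13
C(13,2)=78, C(13,3)=286, C(13,4)=715, C(13,5)=1287, C(13,6)=1716, C(13,7)=1716, C(13,8)=1287
Sum=7085


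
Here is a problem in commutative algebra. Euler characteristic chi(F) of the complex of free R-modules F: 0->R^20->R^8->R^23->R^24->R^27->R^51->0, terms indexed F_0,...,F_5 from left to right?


chi = sum (-1)^i * rank:
(-1)^0*20=20
(-1)^1*8=-8
(-1)^2*23=23
(-1)^3*24=-24
(-1)^4*27=27
(-1)^5*51=-51
chi=-13


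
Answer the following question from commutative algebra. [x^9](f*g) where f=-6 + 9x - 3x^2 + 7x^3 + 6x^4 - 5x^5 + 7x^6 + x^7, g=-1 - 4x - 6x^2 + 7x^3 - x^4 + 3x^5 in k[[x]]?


[x^9] = sum a_i*b_j, i+j=9
  6*3=18
  -5*-1=5
  7*7=49
  1*-6=-6
Sum=66


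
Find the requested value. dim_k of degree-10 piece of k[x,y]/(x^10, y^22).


k[x,y], I = (x^10, y^22), d = 10
Need i < 10 and d-i < 22.
Range: 0 <= i <= 9.
H(10) = 10


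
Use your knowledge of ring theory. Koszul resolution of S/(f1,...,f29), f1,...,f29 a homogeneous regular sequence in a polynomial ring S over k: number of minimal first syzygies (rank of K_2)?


Regular sequence => Koszul complex is the minimal free resolution.
Syz_1 minimally generated by Koszul relations f_i*e_j - f_j*e_i (i<j): mu(Syz_1) = beta_2 = C(m,2) = m(m-1)/2
m=29
29*28/2 = 406


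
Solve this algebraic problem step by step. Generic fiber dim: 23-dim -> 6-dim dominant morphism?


dim(fiber)=dim(X)-dim(Y)=23-6=17


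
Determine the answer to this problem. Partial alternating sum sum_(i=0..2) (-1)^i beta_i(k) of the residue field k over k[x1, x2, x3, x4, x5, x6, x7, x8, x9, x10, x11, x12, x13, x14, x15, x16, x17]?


Koszul resolution: beta_i(k)=C(n,i), n=17
sum_(i=0..p) (-1)^i C(n,i) = (-1)^p C(n-1,p)
(-1)^2*C(16,2) = (-1)^2*120 = 120


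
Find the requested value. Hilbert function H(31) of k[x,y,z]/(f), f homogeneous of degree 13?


C(33,2)-C(20,2)=528-190=338


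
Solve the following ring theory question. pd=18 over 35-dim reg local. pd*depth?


pd+depth=35
depth=35-18=17
pd*depth=18*17=306


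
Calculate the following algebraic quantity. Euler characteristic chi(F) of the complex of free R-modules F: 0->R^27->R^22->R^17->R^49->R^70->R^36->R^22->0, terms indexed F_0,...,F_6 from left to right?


chi = sum (-1)^i * rank:
(-1)^0*27=27
(-1)^1*22=-22
(-1)^2*17=17
(-1)^3*49=-49
(-1)^4*70=70
(-1)^5*36=-36
(-1)^6*22=22
chi=29


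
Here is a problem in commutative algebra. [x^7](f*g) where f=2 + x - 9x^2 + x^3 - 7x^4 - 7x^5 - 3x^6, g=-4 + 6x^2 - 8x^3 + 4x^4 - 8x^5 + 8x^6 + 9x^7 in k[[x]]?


[x^7] = sum a_i*b_j, i+j=7
  2*9=18
  1*8=8
  -9*-8=72
  1*4=4
  -7*-8=56
  -7*6=-42
Sum=116


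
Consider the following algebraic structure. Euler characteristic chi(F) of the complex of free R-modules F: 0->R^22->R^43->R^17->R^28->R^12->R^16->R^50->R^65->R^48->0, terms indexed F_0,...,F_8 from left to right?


chi = sum (-1)^i * rank:
(-1)^0*22=22
(-1)^1*43=-43
(-1)^2*17=17
(-1)^3*28=-28
(-1)^4*12=12
(-1)^5*16=-16
(-1)^6*50=50
(-1)^7*65=-65
(-1)^8*48=48
chi=-3


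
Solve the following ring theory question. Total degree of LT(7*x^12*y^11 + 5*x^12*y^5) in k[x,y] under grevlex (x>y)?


LT: 7*x^12*y^11
deg_x=12, deg_y=11
Total=12+11=23


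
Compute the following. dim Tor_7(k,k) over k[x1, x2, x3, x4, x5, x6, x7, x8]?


Koszul: C(n,i)=C(8,7)=8


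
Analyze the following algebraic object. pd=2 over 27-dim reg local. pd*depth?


pd+depth=27
depth=27-2=25
pd*depth=2*25=50


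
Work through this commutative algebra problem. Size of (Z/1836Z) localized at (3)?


3-primary part: 1836=3^3*68
Size=3^3=27


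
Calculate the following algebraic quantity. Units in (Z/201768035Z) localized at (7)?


Local ring = Z/40353607Z.
phi(40353607) = 7^8*(7-1) = 34588806


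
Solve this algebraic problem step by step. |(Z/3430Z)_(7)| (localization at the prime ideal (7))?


7-primary part: 3430=7^3*10
Size=7^3=343


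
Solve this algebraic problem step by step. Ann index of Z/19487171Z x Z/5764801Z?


Exponent = lcm of the cyclic orders; pairwise coprime => product.
11^7*7^8=19487171*5764801=112339662867971


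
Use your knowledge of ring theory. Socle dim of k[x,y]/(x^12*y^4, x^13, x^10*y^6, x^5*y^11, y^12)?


Socle = ann(m) = span of standard monomials u with x*u, y*u in I (staircase corners).
Minimal generators: x^13, x^12*y^4, x^10*y^6, x^5*y^11, y^12
Corners: x^4y^11, x^9y^10, x^11y^5, x^12y^3
Socle dim=4


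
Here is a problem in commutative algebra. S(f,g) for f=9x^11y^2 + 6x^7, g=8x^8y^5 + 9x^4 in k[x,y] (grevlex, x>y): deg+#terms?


LT(f)=9x^11y^2, LT(g)=8x^8y^5
lcm(LM)=x^11y^5
S(f,g) (scaled by 72 to clear denominators) = 8y^3*f - 9x^3*g = 48x^7y^3 - 81x^7
2 terms, deg 10.
10+2=12


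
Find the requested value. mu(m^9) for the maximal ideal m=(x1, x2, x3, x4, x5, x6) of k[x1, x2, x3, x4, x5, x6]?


Graded Nakayama: mu(m^d) = dim_k (m^d/m^(d+1)) = #degree-9 monomials in 6 vars
C(n+d-1,d)=C(14,9)=2002


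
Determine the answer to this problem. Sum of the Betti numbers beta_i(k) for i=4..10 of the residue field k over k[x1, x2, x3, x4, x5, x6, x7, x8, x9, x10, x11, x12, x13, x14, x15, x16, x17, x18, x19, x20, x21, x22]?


Koszul resolution: beta_i(k)=C(n,i), n=22
C(22,4)=7315, C(22,5)=26334, C(22,6)=74613, C(22,7)=170544, C(22,8)=319770, C(22,9)=497420, C(22,10)=646646
Sum=1742642


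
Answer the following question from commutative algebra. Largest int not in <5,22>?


gcd(5,22)=1 => F=ab-a-b=5*22-5-22=110-27=83


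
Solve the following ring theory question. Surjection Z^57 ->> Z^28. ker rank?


rank(ker) = 57-28 = 29


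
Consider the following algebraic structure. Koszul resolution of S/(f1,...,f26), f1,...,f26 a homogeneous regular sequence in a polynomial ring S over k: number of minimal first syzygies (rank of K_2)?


Regular sequence => Koszul complex is the minimal free resolution.
Syz_1 minimally generated by Koszul relations f_i*e_j - f_j*e_i (i<j): mu(Syz_1) = beta_2 = C(m,2) = m(m-1)/2
m=26
26*25/2 = 325


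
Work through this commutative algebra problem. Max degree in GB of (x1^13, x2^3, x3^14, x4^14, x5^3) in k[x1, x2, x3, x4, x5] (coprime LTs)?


Pure powers, coprime LTs => already GB.
Degrees: 13, 3, 14, 14, 3
Max=14


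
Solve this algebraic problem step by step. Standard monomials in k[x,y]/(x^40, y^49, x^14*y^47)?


k[x,y]/I, I = (x^40, y^49, x^14*y^47)
Rect: 40x49=1960. Corner: (40-14)x(49-47)=52.
dim = 1960-52 = 1908


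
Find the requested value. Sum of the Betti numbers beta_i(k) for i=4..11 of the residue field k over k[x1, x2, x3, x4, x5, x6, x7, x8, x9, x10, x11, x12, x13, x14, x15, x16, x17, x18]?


Koszul resolution: beta_i(k)=C(n,i), n=18
C(18,4)=3060, C(18,5)=8568, C(18,6)=18564, C(18,7)=31824, C(18,8)=43758, C(18,9)=48620, C(18,10)=43758, C(18,11)=31824
Sum=229976


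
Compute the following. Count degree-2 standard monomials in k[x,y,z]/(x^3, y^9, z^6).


Need i<3, j<9, k<6 with i+j+k=2.
For each i, j ranges over max(0,2-i-5)..min(8,2-i):
  i=0: j in [0,2] -> 3
  i=1: j in [0,1] -> 2
  i=2: j in [0,0] -> 1
H(2) = 3+2+1 = 6


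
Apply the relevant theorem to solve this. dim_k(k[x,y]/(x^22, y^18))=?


Basis: x^i*y^j, i<22, j<18
22*18=396


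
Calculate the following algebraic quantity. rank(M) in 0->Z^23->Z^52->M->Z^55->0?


Alt sum=0:
(-1)^0*23 + (-1)^1*52 + (-1)^2*? + (-1)^3*55=0
rank(M)=84


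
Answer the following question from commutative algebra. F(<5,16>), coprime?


gcd(5,16)=1 => F=ab-a-b=5*16-5-16=80-21=59


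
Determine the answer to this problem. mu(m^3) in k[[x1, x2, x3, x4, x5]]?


C(n+d-1,d)=C(7,3)=35


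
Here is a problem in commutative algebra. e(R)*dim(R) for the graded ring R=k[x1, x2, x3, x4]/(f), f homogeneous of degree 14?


e(R)=deg(f)=14, dim(R)=4-1=3
e*dim=14*3=42


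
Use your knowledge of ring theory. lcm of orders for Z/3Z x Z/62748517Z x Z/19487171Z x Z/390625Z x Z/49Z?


Exponent = lcm of the cyclic orders; pairwise coprime => product.
3^1*13^7*11^7*5^8*7^2=3*62748517*19487171*390625*49=70214956591400323828125
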